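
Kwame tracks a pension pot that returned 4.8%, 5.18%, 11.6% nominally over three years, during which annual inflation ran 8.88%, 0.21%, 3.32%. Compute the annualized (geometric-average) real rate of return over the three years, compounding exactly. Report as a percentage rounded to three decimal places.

Nominal growth factor = 1.0480 × 1.0518 × 1.1160 = 1.23015162
Price-level growth factor = 1.0888 × 1.0021 × 1.0332 = 1.12731055
Real growth factor = 1.23015162 / 1.12731055 = 1.09122692
Annualized real rate = 1.09122692^(1/3) − 1 = 2.9528% → 2.953%.

2.953%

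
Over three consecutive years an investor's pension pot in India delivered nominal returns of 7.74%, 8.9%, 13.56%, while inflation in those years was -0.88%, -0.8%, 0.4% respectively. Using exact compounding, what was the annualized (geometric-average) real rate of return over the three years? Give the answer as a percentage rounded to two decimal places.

Compound the nominal returns: 1.0774 × 1.0890 × 1.1356 = 1.33238653.
Compound inflation: 0.9912 × 0.9920 × 1.0040 = 0.98720348.
Deflate: 1.33238653 / 0.98720348 = 1.34965745.
Annualized real rate = 1.34965745^(1/3) − 1 = 10.5116% → 10.51%.

10.51%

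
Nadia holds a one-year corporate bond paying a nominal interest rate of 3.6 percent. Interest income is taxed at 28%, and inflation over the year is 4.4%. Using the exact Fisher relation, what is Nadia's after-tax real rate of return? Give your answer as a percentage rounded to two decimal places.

-1.73%

After-tax nominal return = 3.6% × (1 − 0.28) = 2.5920%.
1 + r = 1.02592 / 1.04400 = 0.982682
After-tax real rate = 0.982682 − 1 → -1.73%.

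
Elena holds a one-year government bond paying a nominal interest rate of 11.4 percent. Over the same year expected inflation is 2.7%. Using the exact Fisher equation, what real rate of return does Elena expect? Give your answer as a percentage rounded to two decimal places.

8.47%

1 + r = 1.11400 / 1.02700 = 1.084713
r = 1.084713 − 1 = 8.4713%, i.e. 8.47%.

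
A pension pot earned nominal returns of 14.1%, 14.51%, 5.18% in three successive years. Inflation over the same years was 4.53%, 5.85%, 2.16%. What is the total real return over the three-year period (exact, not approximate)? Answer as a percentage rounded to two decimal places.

21.58%

Nominal growth factor = 1.1410 × 1.1451 × 1.0518 = 1.374239
Price-level growth factor = 1.0453 × 1.0585 × 1.0216 = 1.130349
Real growth factor = 1.374239 / 1.130349 = 1.215765
Total real return = 1.215765 − 1 → 21.58%.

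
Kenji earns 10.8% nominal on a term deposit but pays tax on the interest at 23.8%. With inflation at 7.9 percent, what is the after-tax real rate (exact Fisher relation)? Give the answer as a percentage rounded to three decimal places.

After-tax nominal return = 10.8% × (1 − 0.238) = 8.2296%.
1 + r = 1.082296 / 1.07900 = 1.0030547
After-tax real rate = 1.0030547 − 1 → 0.305%.

0.305%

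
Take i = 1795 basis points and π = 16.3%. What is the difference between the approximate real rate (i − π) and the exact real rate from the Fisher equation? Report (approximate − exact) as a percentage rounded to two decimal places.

0.23%

Approximate: r ≈ 17.950% − 16.300% = 1.6500%
Exact: (1 + 0.1795)/(1 + 0.1630) − 1 = 1.4187%
Error = 1.6500% − 1.4187% = 0.2313% → 0.23%.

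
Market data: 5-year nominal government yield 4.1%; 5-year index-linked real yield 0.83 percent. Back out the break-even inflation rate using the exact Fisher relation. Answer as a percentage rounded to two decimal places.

3.24%

(1 + π) = (1 + i)/(1 + r) = 1.04100 / 1.00830 = 1.032431
Break-even inflation = 1.032431 − 1 → 3.24%.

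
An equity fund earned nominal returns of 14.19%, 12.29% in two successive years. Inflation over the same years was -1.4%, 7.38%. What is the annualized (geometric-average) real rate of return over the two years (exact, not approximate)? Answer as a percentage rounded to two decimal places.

10.05%

Compound the nominal returns: 1.1419 × 1.1229 = 1.28223951.
Compound inflation: 0.9860 × 1.0738 = 1.05876680.
Deflate: 1.28223951 / 1.05876680 = 1.21106887.
Annualized real rate = 1.21106887^(1/2) − 1 = 10.0486% → 10.05%.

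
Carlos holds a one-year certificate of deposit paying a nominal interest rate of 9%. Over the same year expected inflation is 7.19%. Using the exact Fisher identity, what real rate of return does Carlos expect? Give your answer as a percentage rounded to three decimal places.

1 + r = 1.09000 / 1.07190 = 1.016886
r = 1.016886 − 1 = 1.6886%, i.e. 1.689%.

1.689%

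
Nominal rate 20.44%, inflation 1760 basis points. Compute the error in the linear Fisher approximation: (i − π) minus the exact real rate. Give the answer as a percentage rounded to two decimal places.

Approximate: r ≈ 20.440% − 17.600% = 2.8400%
Exact: (1 + 0.2044)/(1 + 0.1760) − 1 = 2.41497%
Error = 2.8400% − 2.41497% = 0.42503% → 0.43%.

0.43%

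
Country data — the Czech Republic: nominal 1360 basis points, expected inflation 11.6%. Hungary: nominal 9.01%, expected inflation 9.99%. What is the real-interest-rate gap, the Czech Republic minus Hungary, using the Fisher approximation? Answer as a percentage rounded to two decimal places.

2.98%

The Czech Republic: 13.6% − 11.6% = 2.000%
Hungary: 9.01% − 9.99% = -0.980%
Differential = 2.980% → 2.98%.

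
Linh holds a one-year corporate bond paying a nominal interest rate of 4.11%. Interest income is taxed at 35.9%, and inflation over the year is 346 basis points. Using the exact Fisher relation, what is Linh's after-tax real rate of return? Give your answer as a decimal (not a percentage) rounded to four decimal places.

-0.0080

After-tax nominal return = 4.11% × (1 − 0.359) = 2.63451%.
1 + r = 1.0263451 / 1.03460 = 0.992021
After-tax real rate = 0.992021 − 1 → -0.0080.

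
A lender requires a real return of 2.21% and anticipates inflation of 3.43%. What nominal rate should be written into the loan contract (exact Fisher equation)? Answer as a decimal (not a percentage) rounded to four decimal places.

0.0572

(1 + i) = (1 + r)(1 + π) = 1.02210 × 1.03430 = 1.05715803
i = 1.05715803 − 1, so the required nominal rate is 0.0572.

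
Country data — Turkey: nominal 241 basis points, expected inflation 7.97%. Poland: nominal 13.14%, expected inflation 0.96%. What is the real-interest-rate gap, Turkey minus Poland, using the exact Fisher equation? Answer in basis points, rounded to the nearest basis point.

Turkey: (1 + 0.0241)/(1 + 0.0797) − 1 = -5.1496%
Poland: (1 + 0.1314)/(1 + 0.0096) − 1 = 12.0642%
Differential = -5.1496% − 12.0642% = -17.2138% → -1721 basis points.

-1721 basis points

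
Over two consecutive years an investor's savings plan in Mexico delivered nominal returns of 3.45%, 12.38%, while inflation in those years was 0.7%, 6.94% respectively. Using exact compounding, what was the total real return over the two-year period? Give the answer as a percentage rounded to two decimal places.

Nominal growth factor = 1.0345 × 1.1238 = 1.162571
Price-level growth factor = 1.0070 × 1.0694 = 1.076886
Real growth factor = 1.162571 / 1.076886 = 1.079568
Total real return = 1.079568 − 1 → 7.96%.

7.96%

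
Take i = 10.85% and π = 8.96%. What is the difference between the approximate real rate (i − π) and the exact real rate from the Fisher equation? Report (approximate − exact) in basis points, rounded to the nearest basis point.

Approximate: r ≈ 10.850% − 8.960% = 1.8900%
Exact: (1 + 0.1085)/(1 + 0.0896) − 1 = 1.7346%
Error = 1.8900% − 1.7346% = 0.1554% → 16 basis points.

16 basis points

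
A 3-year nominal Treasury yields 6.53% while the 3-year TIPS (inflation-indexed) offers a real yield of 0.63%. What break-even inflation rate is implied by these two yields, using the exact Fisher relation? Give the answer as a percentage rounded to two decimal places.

5.86%

(1 + π) = (1 + i)/(1 + r) = 1.06530 / 1.00630 = 1.058631
Break-even inflation = 1.058631 − 1 → 5.86%.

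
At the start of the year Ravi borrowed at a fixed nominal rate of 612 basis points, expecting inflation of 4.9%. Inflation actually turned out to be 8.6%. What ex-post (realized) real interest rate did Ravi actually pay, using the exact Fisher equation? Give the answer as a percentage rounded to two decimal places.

Ex-post: (1 + 0.0612)/(1 + 0.0860) − 1 = -2.2836%
So the realized real rate is -2.28%.

-2.28%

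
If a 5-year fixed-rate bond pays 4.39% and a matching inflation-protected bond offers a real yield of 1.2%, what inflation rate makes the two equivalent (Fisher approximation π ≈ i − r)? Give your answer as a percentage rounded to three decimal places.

3.190%

π ≈ i − r = 4.39% − 1.2% → 3.190%.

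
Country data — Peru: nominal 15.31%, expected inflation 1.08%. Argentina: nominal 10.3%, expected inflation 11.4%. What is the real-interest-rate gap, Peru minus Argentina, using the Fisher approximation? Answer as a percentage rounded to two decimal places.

15.33%

Peru: 15.31% − 1.08% = 14.230%
Argentina: 10.3% − 11.4% = -1.100%
Differential = 15.330% → 15.33%.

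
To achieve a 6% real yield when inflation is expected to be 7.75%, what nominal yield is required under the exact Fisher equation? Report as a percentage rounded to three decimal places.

14.215%

(1 + i) = (1 + r)(1 + π) = 1.06000 × 1.07750 = 1.14215
i = 1.14215 − 1, so the required nominal rate is 14.215%.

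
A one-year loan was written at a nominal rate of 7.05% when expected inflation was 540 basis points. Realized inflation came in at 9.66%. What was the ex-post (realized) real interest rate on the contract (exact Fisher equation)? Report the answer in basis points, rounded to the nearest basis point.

-238 basis points

Ex-post: (1 + 0.0705)/(1 + 0.0966) − 1 = -2.3801%
So the realized real rate is -238 basis points.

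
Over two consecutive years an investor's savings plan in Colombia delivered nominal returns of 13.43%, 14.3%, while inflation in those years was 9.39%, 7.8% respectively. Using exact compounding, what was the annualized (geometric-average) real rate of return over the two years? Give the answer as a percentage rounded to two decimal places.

4.85%

Compound the nominal returns: 1.1343 × 1.1430 = 1.29650490.
Compound inflation: 1.0939 × 1.0780 = 1.17922420.
Deflate: 1.29650490 / 1.17922420 = 1.09945581.
Annualized real rate = 1.09945581^(1/2) − 1 = 4.8549% → 4.85%.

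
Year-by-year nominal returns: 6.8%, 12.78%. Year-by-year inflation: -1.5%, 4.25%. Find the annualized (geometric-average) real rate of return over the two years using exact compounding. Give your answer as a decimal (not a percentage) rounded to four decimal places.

Nominal growth factor = 1.0680 × 1.1278 = 1.20449040
Price-level growth factor = 0.9850 × 1.0425 = 1.02686250
Real growth factor = 1.20449040 / 1.02686250 = 1.17298119
Annualized real rate = 1.17298119^(1/2) − 1 = 8.3043% → 0.0830.

0.0830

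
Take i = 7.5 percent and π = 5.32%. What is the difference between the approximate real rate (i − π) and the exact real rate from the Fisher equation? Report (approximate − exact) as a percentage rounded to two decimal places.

0.11%

Approximate: r ≈ 7.500% − 5.320% = 2.1800%
Exact: (1 + 0.0750)/(1 + 0.0532) − 1 = 2.0699%
Error = 2.1800% − 2.0699% = 0.1101% → 0.11%.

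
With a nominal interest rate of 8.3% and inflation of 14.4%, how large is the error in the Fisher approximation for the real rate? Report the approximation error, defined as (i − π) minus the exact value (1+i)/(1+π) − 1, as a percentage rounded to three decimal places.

-0.768%

Approximate: r ≈ 8.300% − 14.400% = -6.1000%
Exact: (1 + 0.0830)/(1 + 0.1440) − 1 = -5.3322%
Error = -6.1000% − (-5.3322%) = -0.7678% → -0.768%.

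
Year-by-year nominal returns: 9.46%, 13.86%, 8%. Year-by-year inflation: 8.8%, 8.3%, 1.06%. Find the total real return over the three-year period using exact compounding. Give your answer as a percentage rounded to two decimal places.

Nominal growth factor = 1.0946 × 1.1386 × 1.0800 = 1.346016
Price-level growth factor = 1.0880 × 1.0830 × 1.0106 = 1.190794
Real growth factor = 1.346016 / 1.190794 = 1.130352
Total real return = 1.130352 − 1 → 13.04%.

13.04%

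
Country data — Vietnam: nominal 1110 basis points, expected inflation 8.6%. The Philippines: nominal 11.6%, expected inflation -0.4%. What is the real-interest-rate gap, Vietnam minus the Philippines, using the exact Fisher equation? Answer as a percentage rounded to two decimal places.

-9.75%

Vietnam: (1 + 0.1110)/(1 + 0.0860) − 1 = 2.3020%
The Philippines: (1 + 0.1160)/(1 − 0.0040) − 1 = 12.0482%
Differential = 2.3020% − 12.0482% = -9.7462% → -9.75%.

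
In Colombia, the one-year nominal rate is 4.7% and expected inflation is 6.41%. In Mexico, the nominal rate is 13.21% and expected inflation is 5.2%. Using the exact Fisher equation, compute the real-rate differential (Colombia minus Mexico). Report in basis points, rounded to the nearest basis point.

-922 basis points

Colombia: (1 + 0.0470)/(1 + 0.0641) − 1 = -1.6070%
Mexico: (1 + 0.1321)/(1 + 0.0520) − 1 = 7.6141%
Differential = -1.6070% − 7.6141% = -9.2211% → -922 basis points.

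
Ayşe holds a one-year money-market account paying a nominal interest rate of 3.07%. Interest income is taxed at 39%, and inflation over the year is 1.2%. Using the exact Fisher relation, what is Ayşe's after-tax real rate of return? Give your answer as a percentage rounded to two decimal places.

0.66%

After-tax nominal return = 3.07% × (1 − 0.39) = 1.8727%.
1 + r = 1.018727 / 1.01200 = 1.006647
After-tax real rate = 1.006647 − 1 → 0.66%.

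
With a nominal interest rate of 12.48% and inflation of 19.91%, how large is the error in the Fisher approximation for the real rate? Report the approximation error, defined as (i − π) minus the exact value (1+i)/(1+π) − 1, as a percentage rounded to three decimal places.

Approximate: r ≈ 12.480% − 19.910% = -7.4300%
Exact: (1 + 0.1248)/(1 + 0.1991) − 1 = -6.1963%
Error = -7.4300% − (-6.1963%) = -1.2337% → -1.234%.

-1.234%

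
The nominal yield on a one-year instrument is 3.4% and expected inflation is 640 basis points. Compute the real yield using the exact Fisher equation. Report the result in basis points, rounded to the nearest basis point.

-282 basis points

By the Fisher identity, 1 + r = (1 + i)/(1 + π).
1 + r = 1.03400 / 1.06400 = 0.971805
r = 0.971805 − 1 = -2.8195%, i.e. -282 basis points.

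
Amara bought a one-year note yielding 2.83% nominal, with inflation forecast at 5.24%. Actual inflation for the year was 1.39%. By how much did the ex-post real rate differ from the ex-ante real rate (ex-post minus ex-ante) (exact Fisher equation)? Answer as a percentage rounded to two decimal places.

3.71%

Ex-ante: (1 + 0.0283)/(1 + 0.0524) − 1 = -2.2900%
Ex-post: (1 + 0.0283)/(1 + 0.0139) − 1 = 1.4203%
Difference (ex-post − ex-ante) = 3.7103% → 3.71%.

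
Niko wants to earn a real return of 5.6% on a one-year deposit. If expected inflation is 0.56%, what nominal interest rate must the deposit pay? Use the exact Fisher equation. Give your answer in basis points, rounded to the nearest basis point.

619 basis points

(1 + i) = (1 + r)(1 + π) = 1.05600 × 1.00560 = 1.0619136
i = 1.0619136 − 1, so the required nominal rate is 619 basis points.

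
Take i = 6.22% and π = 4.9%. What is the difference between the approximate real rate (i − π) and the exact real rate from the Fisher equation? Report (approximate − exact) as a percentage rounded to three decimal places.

0.062%

Approximate: r ≈ 6.220% − 4.900% = 1.3200%
Exact: (1 + 0.0622)/(1 + 0.0490) − 1 = 1.2583%
Error = 1.3200% − 1.2583% = 0.0617% → 0.062%.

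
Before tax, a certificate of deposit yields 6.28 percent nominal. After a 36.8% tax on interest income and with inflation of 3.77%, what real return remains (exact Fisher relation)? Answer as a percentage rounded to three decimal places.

After-tax nominal return = 6.28% × (1 − 0.368) = 3.96896%.
1 + r = 1.0396896 / 1.03770 = 1.001917
After-tax real rate = 1.001917 − 1 → 0.192%.

0.192%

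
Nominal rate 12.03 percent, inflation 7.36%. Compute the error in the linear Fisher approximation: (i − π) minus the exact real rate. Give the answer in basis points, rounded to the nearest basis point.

32 basis points

Approximate: r ≈ 12.030% − 7.360% = 4.6700%
Exact: (1 + 0.1203)/(1 + 0.0736) − 1 = 4.3499%
Error = 4.6700% − 4.3499% = 0.3201% → 32 basis points.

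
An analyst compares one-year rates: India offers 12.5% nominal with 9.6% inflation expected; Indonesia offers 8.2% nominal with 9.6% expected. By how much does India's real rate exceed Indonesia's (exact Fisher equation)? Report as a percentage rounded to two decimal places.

India: (1 + 0.1250)/(1 + 0.0960) − 1 = 2.6460%
Indonesia: (1 + 0.0820)/(1 + 0.0960) − 1 = -1.2774%
Differential = 2.6460% − (-1.2774%) = 3.9234% → 3.92%.

3.92%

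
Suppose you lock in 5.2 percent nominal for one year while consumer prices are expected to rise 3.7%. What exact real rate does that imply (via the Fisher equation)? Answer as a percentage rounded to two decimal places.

1 + r = 1.05200 / 1.03700 = 1.014465
r = 1.014465 − 1 = 1.4465%, i.e. 1.45%.

1.45%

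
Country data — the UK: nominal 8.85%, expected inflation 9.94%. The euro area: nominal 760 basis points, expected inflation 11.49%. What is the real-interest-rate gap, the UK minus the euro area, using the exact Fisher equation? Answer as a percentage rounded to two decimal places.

2.50%

The UK: (1 + 0.0885)/(1 + 0.0994) − 1 = -0.9914%
The euro area: (1 + 0.0760)/(1 + 0.1149) − 1 = -3.4891%
Differential = -0.9914% − (-3.4891%) = 2.4977% → 2.50%.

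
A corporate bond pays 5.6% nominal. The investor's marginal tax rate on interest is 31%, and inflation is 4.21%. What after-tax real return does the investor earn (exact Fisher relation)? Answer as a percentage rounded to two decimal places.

After-tax nominal return = 5.6% × (1 − 0.31) = 3.8640%.
1 + r = 1.03864 / 1.04210 = 0.996680
After-tax real rate = 0.996680 − 1 → -0.33%.

-0.33%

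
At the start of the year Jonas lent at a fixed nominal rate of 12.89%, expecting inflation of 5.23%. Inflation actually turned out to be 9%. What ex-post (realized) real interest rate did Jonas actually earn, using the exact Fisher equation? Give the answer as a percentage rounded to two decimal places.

3.57%

Ex-post: (1 + 0.1289)/(1 + 0.0900) − 1 = 3.5688%
So the realized real rate is 3.57%.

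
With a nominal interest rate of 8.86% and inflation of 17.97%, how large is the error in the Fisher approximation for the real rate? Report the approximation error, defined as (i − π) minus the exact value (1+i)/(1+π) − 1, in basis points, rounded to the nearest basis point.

Approximate: r ≈ 8.860% − 17.970% = -9.1100%
Exact: (1 + 0.0886)/(1 + 0.1797) − 1 = -7.7223%
Error = -9.1100% − (-7.7223%) = -1.3877% → -139 basis points.

-139 basis points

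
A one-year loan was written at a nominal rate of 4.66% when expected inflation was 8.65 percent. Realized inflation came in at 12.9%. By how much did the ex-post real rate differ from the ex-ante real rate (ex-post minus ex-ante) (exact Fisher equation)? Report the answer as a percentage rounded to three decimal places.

Ex-ante: (1 + 0.0466)/(1 + 0.0865) − 1 = -3.6723%
Ex-post: (1 + 0.0466)/(1 + 0.1290) − 1 = -7.2985%
Difference (ex-post − ex-ante) = -3.6262% → -3.626%.

-3.626%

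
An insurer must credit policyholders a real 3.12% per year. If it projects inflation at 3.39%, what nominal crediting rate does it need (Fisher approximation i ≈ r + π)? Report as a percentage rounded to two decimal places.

i ≈ r + π = 3.12% + 3.39% = 6.51%.

6.51%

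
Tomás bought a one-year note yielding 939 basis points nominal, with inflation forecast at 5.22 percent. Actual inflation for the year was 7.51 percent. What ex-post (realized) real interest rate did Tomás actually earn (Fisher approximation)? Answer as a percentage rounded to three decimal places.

Ex-post: 9.39% − 7.51% = 1.880%
So the realized real rate is 1.880%.

1.880%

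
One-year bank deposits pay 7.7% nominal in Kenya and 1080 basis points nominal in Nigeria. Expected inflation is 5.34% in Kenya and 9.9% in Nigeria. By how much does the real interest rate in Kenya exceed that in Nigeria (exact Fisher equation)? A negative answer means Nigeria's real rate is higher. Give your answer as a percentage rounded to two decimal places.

Kenya: (1 + 0.0770)/(1 + 0.0534) − 1 = 2.2404%
Nigeria: (1 + 0.1080)/(1 + 0.0990) − 1 = 0.8189%
Differential = 2.2404% − 0.8189% = 1.4214% → 1.42%.

1.42%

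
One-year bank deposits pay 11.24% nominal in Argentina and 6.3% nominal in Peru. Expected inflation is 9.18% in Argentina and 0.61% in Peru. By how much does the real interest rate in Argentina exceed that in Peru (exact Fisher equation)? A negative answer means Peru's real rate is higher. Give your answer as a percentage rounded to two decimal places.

-3.77%

Argentina: (1 + 0.1124)/(1 + 0.0918) − 1 = 1.8868%
Peru: (1 + 0.0630)/(1 + 0.0061) − 1 = 5.6555%
Differential = 1.8868% − 5.6555% = -3.7687% → -3.77%.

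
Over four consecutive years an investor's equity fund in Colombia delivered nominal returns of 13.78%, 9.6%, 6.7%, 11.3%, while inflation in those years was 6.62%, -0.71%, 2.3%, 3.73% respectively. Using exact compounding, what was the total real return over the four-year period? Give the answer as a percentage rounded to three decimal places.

Compound the nominal returns: 1.1378 × 1.0960 × 1.0670 × 1.1130 = 1.480935.
Compound inflation: 1.0662 × 0.9929 × 1.0230 × 1.0373 = 1.123374.
Deflate: 1.480935 / 1.123374 = 1.318293.
Total real return = 1.318293 − 1 → 31.829%.

31.829%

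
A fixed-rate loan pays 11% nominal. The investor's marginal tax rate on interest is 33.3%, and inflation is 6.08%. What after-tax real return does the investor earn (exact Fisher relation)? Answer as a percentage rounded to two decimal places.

After-tax nominal return = 11% × (1 − 0.333) = 7.3370%.
1 + r = 1.07337 / 1.06080 = 1.0118495
After-tax real rate = 1.0118495 − 1 → 1.18%.

1.18%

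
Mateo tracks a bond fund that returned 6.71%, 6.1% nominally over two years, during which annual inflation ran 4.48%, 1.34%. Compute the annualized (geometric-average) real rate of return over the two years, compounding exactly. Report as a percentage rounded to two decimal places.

3.41%

Compound the nominal returns: 1.0671 × 1.0610 = 1.13219310.
Compound inflation: 1.0448 × 1.0134 = 1.05880032.
Deflate: 1.13219310 / 1.05880032 = 1.06931692.
Annualized real rate = 1.06931692^(1/2) − 1 = 3.4078% → 3.41%.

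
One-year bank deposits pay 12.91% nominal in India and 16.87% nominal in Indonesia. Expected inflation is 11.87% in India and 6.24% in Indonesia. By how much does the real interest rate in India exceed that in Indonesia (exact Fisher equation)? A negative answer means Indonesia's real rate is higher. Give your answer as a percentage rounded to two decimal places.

India: (1 + 0.1291)/(1 + 0.1187) − 1 = 0.9297%
Indonesia: (1 + 0.1687)/(1 + 0.0624) − 1 = 10.0056%
Differential = 0.9297% − 10.0056% = -9.0760% → -9.08%.

-9.08%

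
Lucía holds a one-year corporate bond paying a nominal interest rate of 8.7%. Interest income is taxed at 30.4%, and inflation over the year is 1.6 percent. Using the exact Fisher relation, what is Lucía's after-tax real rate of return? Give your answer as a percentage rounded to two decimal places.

After-tax nominal return = 8.7% × (1 − 0.304) = 6.0552%.
1 + r = 1.060552 / 1.01600 = 1.0438504
After-tax real rate = 1.0438504 − 1 → 4.39%.

4.39%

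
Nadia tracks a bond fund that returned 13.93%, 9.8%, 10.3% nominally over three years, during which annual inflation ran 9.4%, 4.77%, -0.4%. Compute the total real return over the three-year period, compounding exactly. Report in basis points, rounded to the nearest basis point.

2087 basis points

Nominal growth factor = 1.1393 × 1.0980 × 1.1030 = 1.379799
Price-level growth factor = 1.0940 × 1.0477 × 0.9960 = 1.141599
Real growth factor = 1.379799 / 1.141599 = 1.208655
Total real return = 1.208655 − 1 → 2087 basis points.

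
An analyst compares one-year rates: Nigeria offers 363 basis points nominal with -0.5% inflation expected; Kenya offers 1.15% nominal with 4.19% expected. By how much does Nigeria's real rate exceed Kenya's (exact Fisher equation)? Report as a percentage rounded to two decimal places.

Nigeria: (1 + 0.0363)/(1 − 0.0050) − 1 = 4.1508%
Kenya: (1 + 0.0115)/(1 + 0.0419) − 1 = -2.9177%
Differential = 4.1508% − (-2.9177%) = 7.0685% → 7.07%.

7.07%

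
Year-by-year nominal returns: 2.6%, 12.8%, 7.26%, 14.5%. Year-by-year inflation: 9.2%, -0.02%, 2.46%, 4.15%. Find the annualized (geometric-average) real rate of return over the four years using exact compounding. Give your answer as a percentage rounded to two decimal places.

5.10%

Compound the nominal returns: 1.0260 × 1.1280 × 1.0726 × 1.1450 = 1.42134576.
Compound inflation: 1.0920 × 0.9998 × 1.0246 × 1.0415 = 1.16506296.
Deflate: 1.42134576 / 1.16506296 = 1.21997335.
Annualized real rate = 1.21997335^(1/4) − 1 = 5.0963% → 5.10%.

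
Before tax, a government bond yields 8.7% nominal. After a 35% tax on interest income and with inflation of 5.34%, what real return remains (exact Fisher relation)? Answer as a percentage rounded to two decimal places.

After-tax nominal return = 8.7% × (1 − 0.35) = 5.6550%.
1 + r = 1.05655 / 1.05340 = 1.002990
After-tax real rate = 1.002990 − 1 → 0.30%.

0.30%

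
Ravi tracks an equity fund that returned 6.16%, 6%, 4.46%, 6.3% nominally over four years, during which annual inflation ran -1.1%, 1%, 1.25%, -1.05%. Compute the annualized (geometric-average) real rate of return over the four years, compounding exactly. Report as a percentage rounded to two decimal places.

5.71%

Nominal growth factor = 1.0616 × 1.0600 × 1.0446 × 1.0630 = 1.24953971
Price-level growth factor = 0.9890 × 1.0100 × 1.0125 × 0.9895 = 1.00075668
Real growth factor = 1.24953971 / 1.00075668 = 1.24859492
Annualized real rate = 1.24859492^(1/4) − 1 = 5.7074% → 5.71%.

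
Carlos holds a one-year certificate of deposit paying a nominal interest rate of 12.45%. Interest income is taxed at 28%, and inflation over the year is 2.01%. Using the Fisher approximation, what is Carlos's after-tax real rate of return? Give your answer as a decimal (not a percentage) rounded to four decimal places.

0.0695

After-tax nominal return = 12.45% × (1 − 0.28) = 8.9640%.
r ≈ 8.9640% − 2.01% → 0.0695.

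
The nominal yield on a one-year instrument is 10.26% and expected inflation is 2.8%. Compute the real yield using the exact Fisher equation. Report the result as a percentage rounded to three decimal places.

7.257%

1 + r = 1.10260 / 1.02800 = 1.072568
r = 1.072568 − 1 = 7.2568%, i.e. 7.257%.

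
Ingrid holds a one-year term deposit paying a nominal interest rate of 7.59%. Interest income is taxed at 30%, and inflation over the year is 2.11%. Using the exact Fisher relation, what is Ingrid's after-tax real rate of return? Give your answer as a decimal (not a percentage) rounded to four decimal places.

0.0314

After-tax nominal return = 7.59% × (1 − 0.3) = 5.3130%.
1 + r = 1.05313 / 1.02110 = 1.031368
After-tax real rate = 1.031368 − 1 → 0.0314.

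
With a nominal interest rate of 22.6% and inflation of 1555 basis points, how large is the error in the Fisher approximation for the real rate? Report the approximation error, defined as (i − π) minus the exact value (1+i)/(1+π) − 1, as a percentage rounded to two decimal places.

0.95%

Approximate: r ≈ 22.600% − 15.550% = 7.0500%
Exact: (1 + 0.2260)/(1 + 0.1555) − 1 = 6.1013%
Error = 7.0500% − 6.1013% = 0.9487% → 0.95%.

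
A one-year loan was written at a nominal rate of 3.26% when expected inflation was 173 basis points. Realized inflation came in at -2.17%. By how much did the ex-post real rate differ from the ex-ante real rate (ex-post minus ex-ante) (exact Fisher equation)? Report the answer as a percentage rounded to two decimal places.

Ex-ante: (1 + 0.0326)/(1 + 0.0173) − 1 = 1.5040%
Ex-post: (1 + 0.0326)/(1 − 0.0217) − 1 = 5.5504%
Difference (ex-post − ex-ante) = 4.0465% → 4.05%.

4.05%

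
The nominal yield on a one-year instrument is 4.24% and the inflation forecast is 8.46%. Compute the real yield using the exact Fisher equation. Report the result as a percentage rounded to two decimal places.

1 + r = 1.04240 / 1.08460 = 0.961092
r = 0.961092 − 1 = -3.8908%, i.e. -3.89%.

-3.89%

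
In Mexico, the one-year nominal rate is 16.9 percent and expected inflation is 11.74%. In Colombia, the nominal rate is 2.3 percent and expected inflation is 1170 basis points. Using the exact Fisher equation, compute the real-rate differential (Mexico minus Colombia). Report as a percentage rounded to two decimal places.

Mexico: (1 + 0.1690)/(1 + 0.1174) − 1 = 4.6179%
Colombia: (1 + 0.0230)/(1 + 0.1170) − 1 = -8.4154%
Differential = 4.6179% − (-8.4154%) = 13.0333% → 13.03%.

13.03%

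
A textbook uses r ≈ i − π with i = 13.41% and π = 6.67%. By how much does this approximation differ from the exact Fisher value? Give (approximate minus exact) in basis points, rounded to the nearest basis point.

Approximate: r ≈ 13.410% − 6.670% = 6.7400%
Exact: (1 + 0.1341)/(1 + 0.0667) − 1 = 6.3186%
Error = 6.7400% − 6.3186% = 0.4214% → 42 basis points.

42 basis points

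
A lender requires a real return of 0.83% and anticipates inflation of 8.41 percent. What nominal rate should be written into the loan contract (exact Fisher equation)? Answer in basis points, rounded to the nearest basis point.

(1 + i) = (1 + r)(1 + π) = 1.00830 × 1.08410 = 1.09309803
i = 1.09309803 − 1, so the required nominal rate is 931 basis points.

931 basis points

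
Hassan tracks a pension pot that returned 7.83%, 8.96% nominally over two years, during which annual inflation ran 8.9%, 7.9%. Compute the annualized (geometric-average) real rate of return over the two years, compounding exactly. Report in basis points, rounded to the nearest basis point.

Compound the nominal returns: 1.0783 × 1.0896 = 1.17491568.
Compound inflation: 1.0890 × 1.0790 = 1.17503100.
Deflate: 1.17491568 / 1.17503100 = 0.99990186.
Annualized real rate = 0.99990186^(1/2) − 1 = -0.0049% → 0 basis points.

0 basis points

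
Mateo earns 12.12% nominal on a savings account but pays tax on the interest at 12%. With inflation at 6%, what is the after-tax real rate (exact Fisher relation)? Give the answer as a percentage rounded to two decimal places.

After-tax nominal return = 12.12% × (1 − 0.12) = 10.6656%.
1 + r = 1.106656 / 1.06000 = 1.044015
After-tax real rate = 1.044015 − 1 → 4.40%.

4.40%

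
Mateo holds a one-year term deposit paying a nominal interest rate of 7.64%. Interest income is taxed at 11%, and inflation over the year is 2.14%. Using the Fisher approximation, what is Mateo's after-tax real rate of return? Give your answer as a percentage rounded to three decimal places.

4.660%

After-tax nominal return = 7.64% × (1 − 0.11) = 6.7996%.
r ≈ 6.7996% − 2.14% → 4.660%.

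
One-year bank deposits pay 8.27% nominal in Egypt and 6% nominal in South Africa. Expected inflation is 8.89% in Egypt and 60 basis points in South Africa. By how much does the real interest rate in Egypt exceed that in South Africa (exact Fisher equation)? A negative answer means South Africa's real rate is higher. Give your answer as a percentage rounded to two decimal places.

-5.94%

Egypt: (1 + 0.0827)/(1 + 0.0889) − 1 = -0.5694%
South Africa: (1 + 0.0600)/(1 + 0.0060) − 1 = 5.3678%
Differential = -0.5694% − 5.3678% = -5.9372% → -5.94%.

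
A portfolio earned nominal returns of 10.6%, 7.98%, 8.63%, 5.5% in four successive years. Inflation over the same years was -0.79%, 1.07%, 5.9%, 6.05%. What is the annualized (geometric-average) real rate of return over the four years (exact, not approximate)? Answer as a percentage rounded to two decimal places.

5.00%

Nominal growth factor = 1.1060 × 1.0798 × 1.0863 × 1.0550 = 1.36867612
Price-level growth factor = 0.9921 × 1.0107 × 1.0590 × 1.0605 = 1.12611916
Real growth factor = 1.36867612 / 1.12611916 = 1.21539191
Annualized real rate = 1.21539191^(1/4) − 1 = 4.9975% → 5.00%.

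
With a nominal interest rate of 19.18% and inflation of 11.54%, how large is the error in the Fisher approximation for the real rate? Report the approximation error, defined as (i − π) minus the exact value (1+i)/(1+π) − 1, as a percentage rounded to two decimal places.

0.79%

Approximate: r ≈ 19.180% − 11.540% = 7.6400%
Exact: (1 + 0.1918)/(1 + 0.1154) − 1 = 6.8496%
Error = 7.6400% − 6.8496% = 0.7904% → 0.79%.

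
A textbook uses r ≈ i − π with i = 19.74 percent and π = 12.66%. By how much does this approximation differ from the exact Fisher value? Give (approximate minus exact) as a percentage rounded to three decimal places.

Approximate: r ≈ 19.740% − 12.660% = 7.0800%
Exact: (1 + 0.1974)/(1 + 0.1266) − 1 = 6.2844%
Error = 7.0800% − 6.2844% = 0.7956% → 0.796%.

0.796%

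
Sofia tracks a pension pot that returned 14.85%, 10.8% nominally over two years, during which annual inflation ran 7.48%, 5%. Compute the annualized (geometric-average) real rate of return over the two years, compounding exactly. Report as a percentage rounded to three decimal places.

Compound the nominal returns: 1.1485 × 1.1080 = 1.27253800.
Compound inflation: 1.0748 × 1.0500 = 1.12854000.
Deflate: 1.27253800 / 1.12854000 = 1.12759672.
Annualized real rate = 1.12759672^(1/2) − 1 = 6.1884% → 6.188%.

6.188%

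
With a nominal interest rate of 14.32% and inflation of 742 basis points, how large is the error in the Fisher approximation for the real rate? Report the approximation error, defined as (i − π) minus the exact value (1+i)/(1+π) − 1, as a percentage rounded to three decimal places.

0.477%

Approximate: r ≈ 14.320% − 7.420% = 6.9000%
Exact: (1 + 0.1432)/(1 + 0.0742) − 1 = 6.4234%
Error = 6.9000% − 6.4234% = 0.4766% → 0.477%.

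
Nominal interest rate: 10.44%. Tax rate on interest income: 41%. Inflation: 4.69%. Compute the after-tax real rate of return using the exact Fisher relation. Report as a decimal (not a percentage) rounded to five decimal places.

After-tax nominal return = 10.44% × (1 − 0.41) = 6.1596%.
1 + r = 1.061596 / 1.04690 = 1.014038
After-tax real rate = 1.014038 − 1 → 0.01404.

0.01404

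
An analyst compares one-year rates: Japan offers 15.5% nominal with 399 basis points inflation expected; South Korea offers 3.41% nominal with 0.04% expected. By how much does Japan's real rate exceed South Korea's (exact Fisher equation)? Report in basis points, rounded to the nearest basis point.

770 basis points

Japan: (1 + 0.1550)/(1 + 0.0399) − 1 = 11.0684%
South Korea: (1 + 0.0341)/(1 + 0.0004) − 1 = 3.3687%
Differential = 11.0684% − 3.3687% = 7.6997% → 770 basis points.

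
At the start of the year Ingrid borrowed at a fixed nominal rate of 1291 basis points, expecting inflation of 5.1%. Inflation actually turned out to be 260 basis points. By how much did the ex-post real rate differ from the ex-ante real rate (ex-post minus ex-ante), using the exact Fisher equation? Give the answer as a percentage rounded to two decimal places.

2.62%

Ex-ante: (1 + 0.1291)/(1 + 0.0510) − 1 = 7.4310%
Ex-post: (1 + 0.1291)/(1 + 0.0260) − 1 = 10.0487%
Difference (ex-post − ex-ante) = 2.6177% → 2.62%.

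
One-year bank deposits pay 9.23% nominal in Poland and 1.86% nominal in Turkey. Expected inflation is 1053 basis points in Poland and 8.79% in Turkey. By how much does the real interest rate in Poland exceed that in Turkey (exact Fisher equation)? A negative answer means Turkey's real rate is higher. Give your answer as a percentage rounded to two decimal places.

Poland: (1 + 0.0923)/(1 + 0.1053) − 1 = -1.1762%
Turkey: (1 + 0.0186)/(1 + 0.0879) − 1 = -6.3701%
Differential = -1.1762% − (-6.3701%) = 5.1939% → 5.19%.

5.19%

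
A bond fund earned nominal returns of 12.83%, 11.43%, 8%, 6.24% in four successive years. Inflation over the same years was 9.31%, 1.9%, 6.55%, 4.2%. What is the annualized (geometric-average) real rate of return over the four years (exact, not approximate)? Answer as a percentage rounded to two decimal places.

Nominal growth factor = 1.1283 × 1.1143 × 1.0800 × 1.0624 = 1.44257545
Price-level growth factor = 1.0931 × 1.0190 × 1.0655 × 1.0420 = 1.23667406
Real growth factor = 1.44257545 / 1.23667406 = 1.16649608
Annualized real rate = 1.16649608^(1/4) − 1 = 3.9252% → 3.93%.

3.93%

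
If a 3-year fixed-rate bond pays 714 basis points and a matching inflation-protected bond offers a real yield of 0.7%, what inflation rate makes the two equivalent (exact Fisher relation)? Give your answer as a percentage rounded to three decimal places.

(1 + π) = (1 + i)/(1 + r) = 1.07140 / 1.00700 = 1.063952
Break-even inflation = 1.063952 − 1 → 6.395%.

6.395%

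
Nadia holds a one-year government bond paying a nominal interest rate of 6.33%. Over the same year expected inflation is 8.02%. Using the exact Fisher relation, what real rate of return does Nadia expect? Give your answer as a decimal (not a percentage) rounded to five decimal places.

-0.01565

By the Fisher relation, 1 + r = (1 + i)/(1 + π).
1 + r = 1.06330 / 1.08020 = 0.9843547
r = 0.9843547 − 1 = -1.56453%, i.e. -0.01565.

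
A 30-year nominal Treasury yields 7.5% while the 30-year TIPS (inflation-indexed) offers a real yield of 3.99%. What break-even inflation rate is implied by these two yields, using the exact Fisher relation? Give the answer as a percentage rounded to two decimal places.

(1 + π) = (1 + i)/(1 + r) = 1.07500 / 1.03990 = 1.033753
Break-even inflation = 1.033753 − 1 → 3.38%.

3.38%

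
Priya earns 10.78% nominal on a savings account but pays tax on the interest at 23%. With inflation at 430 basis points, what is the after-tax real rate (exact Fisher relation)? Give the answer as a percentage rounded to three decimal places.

3.836%

After-tax nominal return = 10.78% × (1 − 0.23) = 8.3006%.
1 + r = 1.083006 / 1.04300 = 1.038357
After-tax real rate = 1.038357 − 1 → 3.836%.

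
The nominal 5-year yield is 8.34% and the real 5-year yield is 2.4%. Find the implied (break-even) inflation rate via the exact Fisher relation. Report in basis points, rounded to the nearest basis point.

580 basis points

(1 + π) = (1 + i)/(1 + r) = 1.08340 / 1.02400 = 1.058008
Break-even inflation = 1.058008 − 1 → 580 basis points.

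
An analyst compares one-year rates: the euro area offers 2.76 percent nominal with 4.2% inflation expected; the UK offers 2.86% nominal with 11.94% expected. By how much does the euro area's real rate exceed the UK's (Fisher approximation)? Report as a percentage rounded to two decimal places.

7.64%

The euro area: 2.76% − 4.2% = -1.440%
The UK: 2.86% − 11.94% = -9.080%
Differential = 7.640% → 7.64%.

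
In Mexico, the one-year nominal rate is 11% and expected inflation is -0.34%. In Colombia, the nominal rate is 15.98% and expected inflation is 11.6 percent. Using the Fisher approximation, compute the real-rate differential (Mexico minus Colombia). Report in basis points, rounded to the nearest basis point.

696 basis points

Mexico: 11% − (-0.34%) = 11.340%
Colombia: 15.98% − 11.6% = 4.380%
Differential = 6.960% → 696 basis points.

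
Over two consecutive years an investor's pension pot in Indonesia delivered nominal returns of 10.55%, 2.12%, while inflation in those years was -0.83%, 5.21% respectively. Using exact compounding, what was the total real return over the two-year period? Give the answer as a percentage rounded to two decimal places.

8.20%

Compound the nominal returns: 1.1055 × 1.0212 = 1.128937.
Compound inflation: 0.9917 × 1.0521 = 1.043368.
Deflate: 1.128937 / 1.043368 = 1.082012.
Total real return = 1.082012 − 1 → 8.20%.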